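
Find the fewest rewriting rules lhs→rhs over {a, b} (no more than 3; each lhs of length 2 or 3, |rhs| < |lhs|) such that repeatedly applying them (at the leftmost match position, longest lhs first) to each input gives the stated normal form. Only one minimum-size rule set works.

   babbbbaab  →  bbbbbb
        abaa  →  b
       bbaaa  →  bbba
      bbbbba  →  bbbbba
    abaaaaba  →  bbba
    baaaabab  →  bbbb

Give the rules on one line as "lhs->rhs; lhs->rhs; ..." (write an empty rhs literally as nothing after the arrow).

  | babbbbaab => bbbbaab => bbbbbb
  | abaa => aa => b
  | bbaaa => bbba
  | bbbbba

aa->b; ab->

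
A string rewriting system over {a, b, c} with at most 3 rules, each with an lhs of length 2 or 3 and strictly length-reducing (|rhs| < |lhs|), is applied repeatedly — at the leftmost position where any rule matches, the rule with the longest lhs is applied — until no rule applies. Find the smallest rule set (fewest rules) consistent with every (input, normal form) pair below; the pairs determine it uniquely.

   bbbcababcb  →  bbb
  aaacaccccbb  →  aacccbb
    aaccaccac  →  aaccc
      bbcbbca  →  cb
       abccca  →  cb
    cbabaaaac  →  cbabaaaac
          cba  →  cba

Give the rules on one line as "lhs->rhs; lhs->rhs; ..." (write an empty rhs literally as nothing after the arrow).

abc->; bc->c; ca->b

  | bbbcababcb => bbcababcb => bcababcb => cababcb => bbabcb => bbb
  | aaacaccccbb => aaabccccbb => aacccbb
  | aaccaccac => aacbccac => aacccac => aaccbc => aaccc
  | bbcbbca => bcbbca => cbbca => cbca => cca => cb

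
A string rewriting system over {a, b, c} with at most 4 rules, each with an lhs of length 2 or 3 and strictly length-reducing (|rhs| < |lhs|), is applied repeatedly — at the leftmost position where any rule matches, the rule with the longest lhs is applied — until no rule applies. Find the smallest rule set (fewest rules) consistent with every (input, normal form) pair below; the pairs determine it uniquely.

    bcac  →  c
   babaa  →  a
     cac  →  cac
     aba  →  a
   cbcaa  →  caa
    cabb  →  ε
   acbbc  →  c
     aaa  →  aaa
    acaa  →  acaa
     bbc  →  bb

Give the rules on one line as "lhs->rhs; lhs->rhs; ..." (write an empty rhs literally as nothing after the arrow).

ab->; ba->; bc->b; cb->

  | bcac => bac => c
  | babaa => baa => a
  | cac
  | aba => a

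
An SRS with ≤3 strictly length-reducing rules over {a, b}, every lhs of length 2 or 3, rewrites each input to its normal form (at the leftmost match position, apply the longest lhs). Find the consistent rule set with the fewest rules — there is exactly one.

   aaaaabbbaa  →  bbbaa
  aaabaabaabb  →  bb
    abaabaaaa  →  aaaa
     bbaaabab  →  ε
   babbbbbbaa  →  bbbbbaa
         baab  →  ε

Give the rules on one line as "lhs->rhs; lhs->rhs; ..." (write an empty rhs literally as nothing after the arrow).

ab->b; bab->

  | aaaaabbbaa => aaaabbbaa => aaabbbaa => aabbbaa => abbbaa => bbbaa
  | aaabaabaabb => aabaabaabb => abaabaabb => baabaabb => babaabb => aabb => abb => bb
  | abaabaaaa => baabaaaa => babaaaa => aaaa
  | bbaaabab => bbaabab => bbabab => bab => ε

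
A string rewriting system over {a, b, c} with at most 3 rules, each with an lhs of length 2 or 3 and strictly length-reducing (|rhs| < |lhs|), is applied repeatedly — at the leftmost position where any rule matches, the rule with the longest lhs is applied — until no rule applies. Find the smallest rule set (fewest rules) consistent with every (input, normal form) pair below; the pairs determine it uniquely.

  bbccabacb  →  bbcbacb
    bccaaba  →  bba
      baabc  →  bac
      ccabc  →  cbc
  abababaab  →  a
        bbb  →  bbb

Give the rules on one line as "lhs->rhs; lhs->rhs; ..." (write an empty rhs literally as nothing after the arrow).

  | bbccabacb => bbcbacb
  | bccaaba => bcaba => bba
  | baabc => bac
  | ccabc => cbc

ab->; ca->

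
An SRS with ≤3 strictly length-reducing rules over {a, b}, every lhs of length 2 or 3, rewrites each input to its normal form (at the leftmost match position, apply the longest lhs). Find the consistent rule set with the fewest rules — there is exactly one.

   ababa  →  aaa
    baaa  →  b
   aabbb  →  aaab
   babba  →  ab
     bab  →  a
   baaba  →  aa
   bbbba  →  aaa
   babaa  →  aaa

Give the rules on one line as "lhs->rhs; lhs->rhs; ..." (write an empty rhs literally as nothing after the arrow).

ba->b; bb->a

  | ababa => abba => aaa
  | baaa => baa => ba => b
  | aabbb => aaab
  | babba => bbba => aba => ab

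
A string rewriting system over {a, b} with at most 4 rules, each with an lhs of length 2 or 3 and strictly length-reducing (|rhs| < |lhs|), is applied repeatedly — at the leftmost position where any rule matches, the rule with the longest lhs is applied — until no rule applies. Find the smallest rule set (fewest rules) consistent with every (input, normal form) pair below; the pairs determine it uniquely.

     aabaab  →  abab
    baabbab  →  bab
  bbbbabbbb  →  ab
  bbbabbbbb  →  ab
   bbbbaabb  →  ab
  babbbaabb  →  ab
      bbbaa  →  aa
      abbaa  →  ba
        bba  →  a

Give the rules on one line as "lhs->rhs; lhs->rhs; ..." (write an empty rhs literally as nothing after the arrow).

  | aabaab => abaab => abab
  | baabbab => babbab => baab => bab
  | bbbbabbbb => bbbabbbb => bbabbbb => abbbb => abbb => abb => ab
  | bbbabbbbb => bbabbbbb => abbbbb => abbbb => abbb => abb => ab

aaa->ba; aab->ab; bb->b; bba->a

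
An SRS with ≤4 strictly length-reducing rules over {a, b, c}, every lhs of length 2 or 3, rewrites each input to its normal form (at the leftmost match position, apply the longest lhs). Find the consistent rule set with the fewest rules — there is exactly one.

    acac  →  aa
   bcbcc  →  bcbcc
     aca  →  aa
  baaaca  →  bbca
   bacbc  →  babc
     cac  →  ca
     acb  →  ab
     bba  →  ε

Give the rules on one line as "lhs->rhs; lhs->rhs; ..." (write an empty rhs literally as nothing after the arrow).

aaa->b; ac->a; bba->

  | acac => aac => aa
  | bcbcc
  | aca => aa
  | baaaca => bbca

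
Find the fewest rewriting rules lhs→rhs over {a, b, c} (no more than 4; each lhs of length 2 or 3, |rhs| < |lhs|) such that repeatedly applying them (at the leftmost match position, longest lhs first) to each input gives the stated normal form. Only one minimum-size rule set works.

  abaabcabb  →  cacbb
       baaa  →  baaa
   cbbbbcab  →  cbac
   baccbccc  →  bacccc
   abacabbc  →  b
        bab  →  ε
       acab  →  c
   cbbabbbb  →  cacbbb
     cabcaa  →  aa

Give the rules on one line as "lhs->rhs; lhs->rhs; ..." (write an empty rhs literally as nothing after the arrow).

  | abaabcabb => caabcabb => caccabb => cacbb
  | baaa
  | cbbbbcab => cbbbab => cbaab => cbac
  | baccbccc => bacccc

ab->c; bba->aa; bc->; cab->b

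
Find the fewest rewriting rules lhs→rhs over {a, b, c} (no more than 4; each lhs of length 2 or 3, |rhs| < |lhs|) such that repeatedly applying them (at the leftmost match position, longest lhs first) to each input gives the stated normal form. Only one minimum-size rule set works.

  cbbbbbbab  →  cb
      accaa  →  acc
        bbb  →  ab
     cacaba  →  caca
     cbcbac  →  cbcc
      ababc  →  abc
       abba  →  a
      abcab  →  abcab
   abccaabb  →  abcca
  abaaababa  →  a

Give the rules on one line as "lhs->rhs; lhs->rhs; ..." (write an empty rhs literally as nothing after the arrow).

aa->; ba->; bb->a

  | cbbbbbbab => cabbbbab => caabbab => cbbab => caab => cb
  | accaa => acc
  | bbb => ab
  | cacaba => caca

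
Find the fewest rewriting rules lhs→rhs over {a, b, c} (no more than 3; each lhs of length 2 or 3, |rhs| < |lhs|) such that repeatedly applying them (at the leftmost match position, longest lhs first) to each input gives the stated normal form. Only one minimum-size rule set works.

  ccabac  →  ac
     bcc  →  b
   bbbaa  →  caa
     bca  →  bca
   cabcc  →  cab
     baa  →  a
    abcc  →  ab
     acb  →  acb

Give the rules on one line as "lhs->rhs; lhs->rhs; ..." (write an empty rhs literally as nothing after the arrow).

ba->; bbb->c; cc->

  | ccabac => abac => ac
  | bcc => b
  | bbbaa => caa
  | bca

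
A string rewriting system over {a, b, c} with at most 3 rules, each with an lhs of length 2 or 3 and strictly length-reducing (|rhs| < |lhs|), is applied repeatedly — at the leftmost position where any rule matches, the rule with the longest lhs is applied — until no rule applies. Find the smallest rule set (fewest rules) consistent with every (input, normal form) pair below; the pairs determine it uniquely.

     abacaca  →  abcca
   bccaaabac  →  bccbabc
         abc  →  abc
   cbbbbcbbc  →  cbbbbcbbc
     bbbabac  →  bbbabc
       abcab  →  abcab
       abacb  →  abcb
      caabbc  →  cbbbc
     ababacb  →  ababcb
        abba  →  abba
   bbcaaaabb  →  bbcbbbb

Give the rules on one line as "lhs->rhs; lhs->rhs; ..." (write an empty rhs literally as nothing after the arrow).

aa->b; ac->c

  | abacaca => abcaca => abcca
  | bccaaabac => bccbabac => bccbabc
  | abc
  | cbbbbcbbc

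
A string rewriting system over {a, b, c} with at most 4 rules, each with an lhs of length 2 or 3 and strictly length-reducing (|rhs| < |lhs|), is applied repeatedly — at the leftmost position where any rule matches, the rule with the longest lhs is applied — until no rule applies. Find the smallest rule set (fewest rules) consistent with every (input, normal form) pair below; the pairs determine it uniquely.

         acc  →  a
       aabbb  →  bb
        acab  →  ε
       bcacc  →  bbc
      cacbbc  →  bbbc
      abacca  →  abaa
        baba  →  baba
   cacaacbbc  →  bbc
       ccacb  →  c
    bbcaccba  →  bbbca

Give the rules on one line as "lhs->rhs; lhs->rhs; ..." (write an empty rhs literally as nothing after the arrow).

  | acc => ac => a
  | aabbb => bb
  | acab => aab => ε
  | bcacc => bbc

aab->; ac->a; cac->b; cb->c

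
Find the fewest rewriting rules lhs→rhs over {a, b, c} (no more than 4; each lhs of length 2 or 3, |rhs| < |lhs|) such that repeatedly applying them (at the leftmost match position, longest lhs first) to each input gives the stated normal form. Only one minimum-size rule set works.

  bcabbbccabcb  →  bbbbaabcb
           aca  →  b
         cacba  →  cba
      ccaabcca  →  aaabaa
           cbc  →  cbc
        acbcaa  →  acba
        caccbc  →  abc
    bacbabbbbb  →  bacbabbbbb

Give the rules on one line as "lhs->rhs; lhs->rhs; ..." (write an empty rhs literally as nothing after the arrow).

aca->b; ca->; cc->a

  | bcabbbccabcb => bbbbccabcb => bbbbaabcb
  | aca => b
  | cacba => cba
  | ccaabcca => aaabcca => aaabaa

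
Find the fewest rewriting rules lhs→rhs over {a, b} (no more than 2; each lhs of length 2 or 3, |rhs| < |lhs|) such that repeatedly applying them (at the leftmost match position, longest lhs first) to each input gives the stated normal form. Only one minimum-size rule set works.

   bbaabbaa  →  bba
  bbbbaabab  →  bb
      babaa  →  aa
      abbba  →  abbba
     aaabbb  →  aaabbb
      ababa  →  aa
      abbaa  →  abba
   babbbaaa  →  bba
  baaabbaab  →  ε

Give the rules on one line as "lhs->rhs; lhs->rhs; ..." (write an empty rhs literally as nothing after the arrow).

baa->ba; bab->

  | bbaabbaa => bbabbaa => bbaa => bba
  | bbbbaabab => bbbbabab => bbbab => bb
  | babaa => aa
  | abbba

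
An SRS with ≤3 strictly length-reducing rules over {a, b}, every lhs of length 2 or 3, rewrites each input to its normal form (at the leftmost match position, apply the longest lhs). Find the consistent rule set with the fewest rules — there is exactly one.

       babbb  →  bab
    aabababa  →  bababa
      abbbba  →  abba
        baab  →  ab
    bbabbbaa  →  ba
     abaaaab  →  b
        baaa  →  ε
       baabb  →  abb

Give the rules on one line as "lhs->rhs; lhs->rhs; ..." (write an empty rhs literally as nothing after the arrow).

  | babbb => bab
  | aabababa => bababa
  | abbbba => abba
  | baab => ab

aa->; baa->a; bbb->b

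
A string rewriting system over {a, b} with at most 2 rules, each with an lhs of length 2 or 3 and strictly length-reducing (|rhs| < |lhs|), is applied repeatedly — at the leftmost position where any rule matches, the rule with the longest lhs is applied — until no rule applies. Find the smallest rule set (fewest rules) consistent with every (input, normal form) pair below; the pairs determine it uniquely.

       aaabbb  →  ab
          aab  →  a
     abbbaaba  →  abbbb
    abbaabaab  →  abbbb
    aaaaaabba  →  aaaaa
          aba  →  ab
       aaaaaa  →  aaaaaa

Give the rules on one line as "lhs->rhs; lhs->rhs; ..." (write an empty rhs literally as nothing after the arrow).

aab->a; ba->b

  | aaabbb => aabb => ab
  | aab => a
  | abbbaaba => abbbaba => abbbba => abbbb
  | abbaabaab => abbabaab => abbbaab => abbbab => abbbb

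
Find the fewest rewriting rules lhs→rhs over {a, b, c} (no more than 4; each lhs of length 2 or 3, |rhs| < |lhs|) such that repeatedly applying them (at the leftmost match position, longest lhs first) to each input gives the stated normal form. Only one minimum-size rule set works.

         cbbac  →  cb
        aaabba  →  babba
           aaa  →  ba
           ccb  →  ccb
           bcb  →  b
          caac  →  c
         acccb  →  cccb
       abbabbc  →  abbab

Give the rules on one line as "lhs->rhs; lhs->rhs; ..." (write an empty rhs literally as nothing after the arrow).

aa->b; ac->c; bc->

  | cbbac => cbbc => cb
  | aaabba => babba
  | aaa => ba
  | ccb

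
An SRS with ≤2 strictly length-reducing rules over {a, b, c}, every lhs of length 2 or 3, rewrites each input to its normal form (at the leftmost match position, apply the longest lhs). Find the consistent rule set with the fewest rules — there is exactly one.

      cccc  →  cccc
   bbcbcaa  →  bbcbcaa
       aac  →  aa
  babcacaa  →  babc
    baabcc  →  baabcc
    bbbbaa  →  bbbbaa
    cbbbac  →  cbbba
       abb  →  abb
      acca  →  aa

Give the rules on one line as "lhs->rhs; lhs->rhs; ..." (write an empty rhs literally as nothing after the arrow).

aaa->; ac->a

  | cccc
  | bbcbcaa
  | aac => aa
  | babcacaa => babcaaa => babc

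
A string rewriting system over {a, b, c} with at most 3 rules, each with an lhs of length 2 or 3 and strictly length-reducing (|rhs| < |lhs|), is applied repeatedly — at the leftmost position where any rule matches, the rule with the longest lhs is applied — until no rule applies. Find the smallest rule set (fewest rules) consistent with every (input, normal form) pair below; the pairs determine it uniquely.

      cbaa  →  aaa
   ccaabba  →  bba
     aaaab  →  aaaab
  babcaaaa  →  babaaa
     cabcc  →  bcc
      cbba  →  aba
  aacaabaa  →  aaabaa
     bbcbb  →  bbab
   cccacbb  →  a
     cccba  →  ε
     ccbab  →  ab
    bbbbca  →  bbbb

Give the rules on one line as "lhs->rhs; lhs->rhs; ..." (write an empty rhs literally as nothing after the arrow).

ca->; cb->a

  | cbaa => aaa
  | ccaabba => cabba => bba
  | aaaab
  | babcaaaa => babaaa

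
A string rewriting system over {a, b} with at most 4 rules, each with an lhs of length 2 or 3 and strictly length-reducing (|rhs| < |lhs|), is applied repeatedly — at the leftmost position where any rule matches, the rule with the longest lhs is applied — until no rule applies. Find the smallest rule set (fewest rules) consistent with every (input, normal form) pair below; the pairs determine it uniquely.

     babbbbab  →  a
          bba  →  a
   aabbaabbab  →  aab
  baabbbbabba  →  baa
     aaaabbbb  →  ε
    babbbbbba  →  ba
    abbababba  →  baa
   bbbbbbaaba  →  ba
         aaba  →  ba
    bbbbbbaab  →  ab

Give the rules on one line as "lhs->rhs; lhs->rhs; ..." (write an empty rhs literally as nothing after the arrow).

aaa->; aba->ba; bb->a; bba->a

  | babbbbab => baabbab => baaab => bb => a
  | bba => a
  | aabbaabbab => aaaabbab => abbab => aab
  | baabbbbabba => baaabbabba => bbbabba => ababba => babba => baa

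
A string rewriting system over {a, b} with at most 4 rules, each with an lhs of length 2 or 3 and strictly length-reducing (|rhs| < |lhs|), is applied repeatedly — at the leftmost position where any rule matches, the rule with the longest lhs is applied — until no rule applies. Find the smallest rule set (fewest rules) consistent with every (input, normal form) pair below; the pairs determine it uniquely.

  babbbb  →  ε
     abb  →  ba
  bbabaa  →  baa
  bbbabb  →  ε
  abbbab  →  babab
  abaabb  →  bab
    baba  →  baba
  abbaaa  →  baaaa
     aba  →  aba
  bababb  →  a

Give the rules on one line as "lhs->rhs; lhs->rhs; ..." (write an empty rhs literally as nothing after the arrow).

  | babbbb => bbabb => bb => ε
  | abb => ba
  | bbabaa => baa
  | bbbabb => babb => bba => ε

aab->b; abb->ba; bb->; bba->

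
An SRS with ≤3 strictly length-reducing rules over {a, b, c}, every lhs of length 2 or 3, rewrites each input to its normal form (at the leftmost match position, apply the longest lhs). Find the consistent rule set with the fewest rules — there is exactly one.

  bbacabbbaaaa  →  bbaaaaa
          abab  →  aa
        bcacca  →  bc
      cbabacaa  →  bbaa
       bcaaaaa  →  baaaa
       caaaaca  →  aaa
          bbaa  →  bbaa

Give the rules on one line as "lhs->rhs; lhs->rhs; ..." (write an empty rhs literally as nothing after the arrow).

  | bbacabbbaaaa => bbabbbaaaa => bbabbaaaa => bbabaaaa => bbaaaaa
  | abab => aab => aa
  | bcacca => bcca => bc
  | cbabacaa => bbacaa => bbaa

ab->a; ca->; cba->b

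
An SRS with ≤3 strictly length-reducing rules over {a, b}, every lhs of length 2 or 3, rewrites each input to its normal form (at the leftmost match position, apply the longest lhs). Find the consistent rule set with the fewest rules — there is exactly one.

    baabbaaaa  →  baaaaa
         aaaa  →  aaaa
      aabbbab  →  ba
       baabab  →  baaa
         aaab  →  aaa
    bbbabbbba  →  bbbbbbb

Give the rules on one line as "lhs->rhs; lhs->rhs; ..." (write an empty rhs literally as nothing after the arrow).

  | baabbaaaa => babaaaa => baaaaa
  | aaaa
  | aabbbab => abbab => bab => ba
  | baabab => baaab => baaa

ab->a; abb->b; bba->bb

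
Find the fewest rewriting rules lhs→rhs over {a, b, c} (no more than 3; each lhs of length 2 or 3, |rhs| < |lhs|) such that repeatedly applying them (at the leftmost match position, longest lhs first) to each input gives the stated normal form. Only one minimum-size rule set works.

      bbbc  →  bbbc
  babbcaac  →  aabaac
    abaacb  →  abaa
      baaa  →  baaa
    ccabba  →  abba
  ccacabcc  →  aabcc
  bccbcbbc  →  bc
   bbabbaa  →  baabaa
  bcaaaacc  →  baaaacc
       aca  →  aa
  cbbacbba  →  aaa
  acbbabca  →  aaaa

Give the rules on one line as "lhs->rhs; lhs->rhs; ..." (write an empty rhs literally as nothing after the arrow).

  | bbbc
  | babbcaac => aabcaac => aabaac
  | abaacb => abaa
  | baaa

bab->aa; ca->a; cb->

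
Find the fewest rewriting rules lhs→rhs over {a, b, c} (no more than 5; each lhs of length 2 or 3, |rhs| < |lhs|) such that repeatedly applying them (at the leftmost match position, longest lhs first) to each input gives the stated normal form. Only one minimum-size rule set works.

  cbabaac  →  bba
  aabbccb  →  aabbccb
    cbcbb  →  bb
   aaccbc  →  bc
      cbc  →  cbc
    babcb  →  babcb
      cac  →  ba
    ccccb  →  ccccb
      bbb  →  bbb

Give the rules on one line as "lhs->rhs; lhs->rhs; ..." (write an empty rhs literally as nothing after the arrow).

ac->; cac->ba; cba->b; cbb->ab

  | cbabaac => bbaac => bba
  | aabbccb
  | cbcbb => cbab => bb
  | aaccbc => acbc => bc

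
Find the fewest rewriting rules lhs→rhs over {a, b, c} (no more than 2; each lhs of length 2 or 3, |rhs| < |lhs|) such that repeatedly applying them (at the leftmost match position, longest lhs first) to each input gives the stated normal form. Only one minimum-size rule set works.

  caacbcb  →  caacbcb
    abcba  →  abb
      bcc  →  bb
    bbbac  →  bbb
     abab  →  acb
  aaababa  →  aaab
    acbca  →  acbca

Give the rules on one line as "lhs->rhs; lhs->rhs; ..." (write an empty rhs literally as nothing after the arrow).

ba->c; cc->b

  | caacbcb
  | abcba => abcc => abb
  | bcc => bb
  | bbbac => bbcc => bbb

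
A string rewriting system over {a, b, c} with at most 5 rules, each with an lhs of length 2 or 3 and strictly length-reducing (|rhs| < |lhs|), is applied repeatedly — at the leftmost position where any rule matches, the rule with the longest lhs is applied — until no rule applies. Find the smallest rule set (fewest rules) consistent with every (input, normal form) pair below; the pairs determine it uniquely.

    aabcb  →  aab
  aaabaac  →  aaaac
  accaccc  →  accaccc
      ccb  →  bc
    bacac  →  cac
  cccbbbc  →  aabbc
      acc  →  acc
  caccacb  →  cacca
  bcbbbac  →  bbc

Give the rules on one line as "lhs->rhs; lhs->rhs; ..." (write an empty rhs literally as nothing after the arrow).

  | aabcb => aab
  | aaabaac => aaaac
  | accaccc
  | ccb => bc

ba->; cb->; cbc->aa; ccb->bc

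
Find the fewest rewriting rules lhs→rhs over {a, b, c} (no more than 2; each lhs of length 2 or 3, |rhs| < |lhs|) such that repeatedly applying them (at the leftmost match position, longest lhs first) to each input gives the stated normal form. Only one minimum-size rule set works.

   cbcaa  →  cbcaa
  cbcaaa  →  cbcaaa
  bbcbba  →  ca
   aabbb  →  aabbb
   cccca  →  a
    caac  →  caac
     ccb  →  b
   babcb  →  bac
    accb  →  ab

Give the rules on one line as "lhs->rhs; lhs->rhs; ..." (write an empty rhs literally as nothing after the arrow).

  | cbcaa
  | cbcaaa
  | bbcbba => bcba => ca
  | aabbb

bcb->c; cc->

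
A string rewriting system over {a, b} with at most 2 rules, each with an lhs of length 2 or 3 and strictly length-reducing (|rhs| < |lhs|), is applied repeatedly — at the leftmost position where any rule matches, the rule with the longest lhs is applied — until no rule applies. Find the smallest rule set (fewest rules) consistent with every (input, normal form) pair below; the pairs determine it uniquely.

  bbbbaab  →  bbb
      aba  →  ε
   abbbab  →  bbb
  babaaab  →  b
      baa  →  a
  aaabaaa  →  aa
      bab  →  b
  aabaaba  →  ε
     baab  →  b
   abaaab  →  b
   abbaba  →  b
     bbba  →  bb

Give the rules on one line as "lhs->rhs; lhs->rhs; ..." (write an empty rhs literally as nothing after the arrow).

  | bbbbaab => bbbab => bbb
  | aba => ba => ε
  | abbbab => bbbab => bbb
  | babaaab => baaab => aab => ab => b

ab->b; ba->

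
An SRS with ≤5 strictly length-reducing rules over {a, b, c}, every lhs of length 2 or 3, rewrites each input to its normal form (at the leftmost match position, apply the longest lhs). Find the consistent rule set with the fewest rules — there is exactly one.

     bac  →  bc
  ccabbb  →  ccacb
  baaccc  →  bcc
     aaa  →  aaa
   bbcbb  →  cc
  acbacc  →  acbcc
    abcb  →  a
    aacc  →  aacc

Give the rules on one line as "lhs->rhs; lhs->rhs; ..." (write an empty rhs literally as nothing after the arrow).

ba->b; bb->c; bcb->; ccc->cc

  | bac => bc
  | ccabbb => ccacb
  | baaccc => baccc => bccc => bcc
  | aaa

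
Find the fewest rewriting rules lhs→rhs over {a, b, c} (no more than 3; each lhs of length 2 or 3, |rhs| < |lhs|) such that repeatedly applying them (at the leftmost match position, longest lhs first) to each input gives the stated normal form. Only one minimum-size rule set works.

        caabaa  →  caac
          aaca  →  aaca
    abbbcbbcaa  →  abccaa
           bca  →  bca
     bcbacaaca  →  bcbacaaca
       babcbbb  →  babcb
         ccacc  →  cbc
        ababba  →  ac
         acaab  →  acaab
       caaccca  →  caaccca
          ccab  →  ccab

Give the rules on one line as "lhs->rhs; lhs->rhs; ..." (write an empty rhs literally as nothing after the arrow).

  | caabaa => caac
  | aaca
  | abbbcbbcaa => abcbbcaa => abccaa
  | bca

baa->c; bb->; cac->b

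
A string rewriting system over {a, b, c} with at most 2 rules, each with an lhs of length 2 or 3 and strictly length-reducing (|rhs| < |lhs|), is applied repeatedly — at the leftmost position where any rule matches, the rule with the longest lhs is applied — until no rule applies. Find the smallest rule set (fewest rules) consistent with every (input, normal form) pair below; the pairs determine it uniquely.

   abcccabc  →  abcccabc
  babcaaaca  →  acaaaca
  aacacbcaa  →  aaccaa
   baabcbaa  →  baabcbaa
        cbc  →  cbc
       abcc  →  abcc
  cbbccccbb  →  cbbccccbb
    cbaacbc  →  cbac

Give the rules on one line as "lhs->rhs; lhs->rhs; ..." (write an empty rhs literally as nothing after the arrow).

  | abcccabc
  | babcaaaca => acaaaca
  | aacacbcaa => aaccaa
  | baabcbaa

acb->; bab->a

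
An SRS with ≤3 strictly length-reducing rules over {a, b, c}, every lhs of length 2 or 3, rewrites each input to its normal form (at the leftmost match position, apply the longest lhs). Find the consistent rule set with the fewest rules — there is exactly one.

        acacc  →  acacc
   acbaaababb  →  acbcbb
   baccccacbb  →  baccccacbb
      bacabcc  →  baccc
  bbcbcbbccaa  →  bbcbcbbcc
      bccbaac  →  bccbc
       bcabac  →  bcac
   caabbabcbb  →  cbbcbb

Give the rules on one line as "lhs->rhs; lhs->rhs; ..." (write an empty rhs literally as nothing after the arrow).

aa->; aaa->c; ab->

  | acacc
  | acbaaababb => acbcbabb => acbcbb
  | baccccacbb
  | bacabcc => baccc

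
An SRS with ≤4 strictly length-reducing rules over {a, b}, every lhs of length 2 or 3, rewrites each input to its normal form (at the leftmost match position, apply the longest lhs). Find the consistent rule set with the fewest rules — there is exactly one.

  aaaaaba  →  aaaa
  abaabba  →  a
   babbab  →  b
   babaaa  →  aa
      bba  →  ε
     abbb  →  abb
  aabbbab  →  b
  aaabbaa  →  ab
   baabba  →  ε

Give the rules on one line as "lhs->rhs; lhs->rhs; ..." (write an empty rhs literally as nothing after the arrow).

  | aaaaaba => aaaa
  | abaabba => ababba => abbba => abba => a
  | babbab => bbbab => bbab => b
  | babaaa => bbaaa => aa

aab->; ba->b; bba->; bbb->bb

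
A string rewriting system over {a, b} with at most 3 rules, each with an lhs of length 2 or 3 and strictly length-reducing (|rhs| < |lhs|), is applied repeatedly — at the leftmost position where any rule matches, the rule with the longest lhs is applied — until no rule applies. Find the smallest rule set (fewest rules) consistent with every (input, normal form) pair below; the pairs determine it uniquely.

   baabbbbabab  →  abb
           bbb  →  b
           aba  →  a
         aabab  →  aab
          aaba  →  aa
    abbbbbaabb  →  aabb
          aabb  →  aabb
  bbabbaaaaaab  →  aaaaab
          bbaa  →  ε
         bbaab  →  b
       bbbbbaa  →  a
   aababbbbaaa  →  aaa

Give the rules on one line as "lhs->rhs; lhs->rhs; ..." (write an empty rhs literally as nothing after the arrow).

  | baabbbbabab => abbbbabab => abbabab => abbab => abb
  | bbb => b
  | aba => a
  | aabab => aab

ba->; bbb->b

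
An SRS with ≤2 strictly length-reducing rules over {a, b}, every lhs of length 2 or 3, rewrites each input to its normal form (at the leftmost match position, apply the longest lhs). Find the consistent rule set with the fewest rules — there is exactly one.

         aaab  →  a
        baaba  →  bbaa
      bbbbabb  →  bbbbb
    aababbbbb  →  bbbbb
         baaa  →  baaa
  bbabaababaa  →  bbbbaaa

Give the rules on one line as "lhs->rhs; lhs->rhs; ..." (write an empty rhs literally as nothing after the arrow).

  | aaab => aba => a
  | baaba => bbaa
  | bbbbabb => bbbbb
  | aababbbbb => baabbbbb => bbabbbb => bbbbb

aab->ba; ab->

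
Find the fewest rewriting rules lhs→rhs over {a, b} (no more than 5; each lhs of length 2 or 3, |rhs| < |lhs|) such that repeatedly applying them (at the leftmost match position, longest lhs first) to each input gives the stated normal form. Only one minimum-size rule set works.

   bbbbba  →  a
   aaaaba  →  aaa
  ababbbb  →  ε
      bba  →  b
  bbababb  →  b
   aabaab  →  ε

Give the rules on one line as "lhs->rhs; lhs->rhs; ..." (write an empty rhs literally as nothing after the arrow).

  | bbbbba => abbba => aaba => a
  | aaaaba => aaa
  | ababbbb => abbb => aab => ε
  | bba => b

aab->; ba->; bab->; bbb->ab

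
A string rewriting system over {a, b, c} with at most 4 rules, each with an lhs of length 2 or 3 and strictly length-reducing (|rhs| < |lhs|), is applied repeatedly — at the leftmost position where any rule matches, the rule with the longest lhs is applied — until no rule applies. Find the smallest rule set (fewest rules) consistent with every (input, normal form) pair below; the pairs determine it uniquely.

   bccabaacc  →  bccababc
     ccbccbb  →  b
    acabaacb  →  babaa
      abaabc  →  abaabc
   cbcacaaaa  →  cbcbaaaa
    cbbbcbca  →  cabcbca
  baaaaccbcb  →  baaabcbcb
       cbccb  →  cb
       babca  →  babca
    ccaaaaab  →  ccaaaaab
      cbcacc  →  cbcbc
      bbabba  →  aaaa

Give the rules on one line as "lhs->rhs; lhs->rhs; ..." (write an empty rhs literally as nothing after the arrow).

ac->b; bb->a; ccb->

  | bccabaacc => bccababc
  | ccbccbb => ccbb => b
  | acabaacb => babaacb => bababb => babaa
  | abaabc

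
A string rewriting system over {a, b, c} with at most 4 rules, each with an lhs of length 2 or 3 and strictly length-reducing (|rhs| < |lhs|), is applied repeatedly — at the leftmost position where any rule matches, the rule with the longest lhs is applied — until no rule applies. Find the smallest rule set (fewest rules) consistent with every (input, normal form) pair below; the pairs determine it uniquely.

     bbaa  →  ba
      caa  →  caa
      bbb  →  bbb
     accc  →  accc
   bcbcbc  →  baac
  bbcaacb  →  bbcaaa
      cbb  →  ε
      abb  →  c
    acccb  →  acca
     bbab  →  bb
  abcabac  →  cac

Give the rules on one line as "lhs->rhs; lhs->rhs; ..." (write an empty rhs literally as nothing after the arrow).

ab->; abb->c; bba->b; cb->a

  | bbaa => ba
  | caa
  | bbb
  | accc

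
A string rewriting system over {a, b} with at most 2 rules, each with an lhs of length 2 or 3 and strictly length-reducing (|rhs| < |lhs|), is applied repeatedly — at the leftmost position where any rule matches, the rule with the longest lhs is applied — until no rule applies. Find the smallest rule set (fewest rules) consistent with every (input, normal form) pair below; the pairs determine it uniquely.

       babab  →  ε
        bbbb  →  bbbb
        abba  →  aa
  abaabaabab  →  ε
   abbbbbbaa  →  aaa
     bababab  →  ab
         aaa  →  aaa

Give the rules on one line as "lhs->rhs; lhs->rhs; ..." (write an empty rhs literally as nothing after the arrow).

aab->; ba->a

  | babab => abab => aab => ε
  | bbbb
  | abba => aba => aa
  | abaabaabab => aaabaabab => aaabab => aab => ε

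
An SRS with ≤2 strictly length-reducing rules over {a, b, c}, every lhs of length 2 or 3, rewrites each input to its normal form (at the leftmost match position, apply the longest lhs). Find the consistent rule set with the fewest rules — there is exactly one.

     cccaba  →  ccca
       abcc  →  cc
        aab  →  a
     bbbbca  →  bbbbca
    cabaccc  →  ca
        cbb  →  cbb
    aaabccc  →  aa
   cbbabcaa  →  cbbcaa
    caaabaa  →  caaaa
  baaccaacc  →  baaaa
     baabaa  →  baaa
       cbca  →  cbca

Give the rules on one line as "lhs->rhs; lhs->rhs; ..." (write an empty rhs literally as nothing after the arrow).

ab->; ac->a

  | cccaba => ccca
  | abcc => cc
  | aab => a
  | bbbbca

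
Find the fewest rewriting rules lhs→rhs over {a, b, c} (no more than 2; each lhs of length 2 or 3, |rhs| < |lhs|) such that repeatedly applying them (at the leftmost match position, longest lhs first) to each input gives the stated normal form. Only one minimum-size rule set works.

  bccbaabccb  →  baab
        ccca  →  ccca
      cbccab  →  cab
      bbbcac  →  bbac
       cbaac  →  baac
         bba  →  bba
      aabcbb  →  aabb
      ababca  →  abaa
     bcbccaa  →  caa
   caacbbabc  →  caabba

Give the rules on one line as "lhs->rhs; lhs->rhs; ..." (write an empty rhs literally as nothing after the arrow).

bc->; cb->b

  | bccbaabccb => cbaabccb => baabccb => baacb => baab
  | ccca
  | cbccab => bccab => cab
  | bbbcac => bbac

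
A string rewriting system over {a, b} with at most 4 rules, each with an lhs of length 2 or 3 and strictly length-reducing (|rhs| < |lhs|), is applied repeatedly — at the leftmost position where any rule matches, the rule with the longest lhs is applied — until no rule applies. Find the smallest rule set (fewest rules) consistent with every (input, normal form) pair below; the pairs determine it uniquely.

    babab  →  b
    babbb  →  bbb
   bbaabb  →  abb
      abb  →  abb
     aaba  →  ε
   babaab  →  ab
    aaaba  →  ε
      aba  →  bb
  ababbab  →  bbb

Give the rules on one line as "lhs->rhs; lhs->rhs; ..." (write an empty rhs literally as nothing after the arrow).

  | babab => bab => b
  | babbb => bbb
  | bbaabb => abb
  | abb

aa->b; aba->bb; ba->; bba->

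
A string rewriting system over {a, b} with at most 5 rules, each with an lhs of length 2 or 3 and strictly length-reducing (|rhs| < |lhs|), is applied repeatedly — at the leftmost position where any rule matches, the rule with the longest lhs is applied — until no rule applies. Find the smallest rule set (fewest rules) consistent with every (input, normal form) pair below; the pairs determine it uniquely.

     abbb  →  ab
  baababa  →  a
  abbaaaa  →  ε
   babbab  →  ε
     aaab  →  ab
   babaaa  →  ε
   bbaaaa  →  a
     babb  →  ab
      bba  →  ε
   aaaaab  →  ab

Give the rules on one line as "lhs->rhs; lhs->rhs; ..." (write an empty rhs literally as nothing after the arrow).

aa->; ba->; bab->a; bb->b

  | abbb => abb => ab
  | baababa => ababa => aaa => a
  | abbaaaa => abaaaa => aaaa => aa => ε
  | babbab => abab => aa => ε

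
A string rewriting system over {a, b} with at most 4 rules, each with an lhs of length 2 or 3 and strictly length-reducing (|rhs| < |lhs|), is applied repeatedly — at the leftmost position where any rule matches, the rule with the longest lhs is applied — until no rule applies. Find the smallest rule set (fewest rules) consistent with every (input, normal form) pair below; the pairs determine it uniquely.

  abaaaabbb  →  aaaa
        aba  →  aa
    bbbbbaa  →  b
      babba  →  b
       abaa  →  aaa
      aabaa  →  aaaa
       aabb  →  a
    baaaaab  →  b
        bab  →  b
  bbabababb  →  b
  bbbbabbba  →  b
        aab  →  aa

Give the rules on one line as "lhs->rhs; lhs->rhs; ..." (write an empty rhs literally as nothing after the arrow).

ab->a; abb->; ba->b; bb->b

  | abaaaabbb => aaaaabbb => aaaab => aaaa
  | aba => aa
  | bbbbbaa => bbbbaa => bbbaa => bbaa => baa => ba => b
  | babba => bbba => bba => ba => b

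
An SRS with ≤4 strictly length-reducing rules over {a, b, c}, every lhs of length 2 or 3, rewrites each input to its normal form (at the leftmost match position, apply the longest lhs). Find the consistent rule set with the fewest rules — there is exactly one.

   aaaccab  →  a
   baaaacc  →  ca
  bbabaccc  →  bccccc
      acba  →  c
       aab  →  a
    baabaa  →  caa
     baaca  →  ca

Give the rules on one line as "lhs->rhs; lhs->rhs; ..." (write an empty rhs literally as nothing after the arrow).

ab->; ac->; ba->c

  | aaaccab => aacab => aab => a
  | baaaacc => caaacc => caac => ca
  | bbabaccc => bcbaccc => bccccc
  | acba => ba => c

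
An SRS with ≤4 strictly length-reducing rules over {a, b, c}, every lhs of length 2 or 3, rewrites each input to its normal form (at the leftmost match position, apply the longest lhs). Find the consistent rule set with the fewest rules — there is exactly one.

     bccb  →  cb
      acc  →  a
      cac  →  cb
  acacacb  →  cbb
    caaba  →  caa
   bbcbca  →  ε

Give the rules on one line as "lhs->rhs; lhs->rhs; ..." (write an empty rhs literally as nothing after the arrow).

ac->b; acc->a; ba->; bc->

  | bccb => cb
  | acc => a
  | cac => cb
  | acacacb => bacacb => cacb => cbb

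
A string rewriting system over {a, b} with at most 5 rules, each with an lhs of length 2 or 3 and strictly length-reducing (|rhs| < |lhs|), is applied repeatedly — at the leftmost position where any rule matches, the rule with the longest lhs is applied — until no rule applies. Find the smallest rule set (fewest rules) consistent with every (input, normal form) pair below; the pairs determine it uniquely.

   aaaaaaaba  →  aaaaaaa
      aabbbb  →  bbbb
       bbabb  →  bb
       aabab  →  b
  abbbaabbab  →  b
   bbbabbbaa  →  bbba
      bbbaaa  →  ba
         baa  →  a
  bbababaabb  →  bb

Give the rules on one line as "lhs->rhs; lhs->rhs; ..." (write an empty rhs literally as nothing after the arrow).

ab->b; aba->a; baa->a; bab->

  | aaaaaaaba => aaaaaaa
  | aabbbb => abbbb => bbbb
  | bbabb => bb
  | aabab => aab => ab => b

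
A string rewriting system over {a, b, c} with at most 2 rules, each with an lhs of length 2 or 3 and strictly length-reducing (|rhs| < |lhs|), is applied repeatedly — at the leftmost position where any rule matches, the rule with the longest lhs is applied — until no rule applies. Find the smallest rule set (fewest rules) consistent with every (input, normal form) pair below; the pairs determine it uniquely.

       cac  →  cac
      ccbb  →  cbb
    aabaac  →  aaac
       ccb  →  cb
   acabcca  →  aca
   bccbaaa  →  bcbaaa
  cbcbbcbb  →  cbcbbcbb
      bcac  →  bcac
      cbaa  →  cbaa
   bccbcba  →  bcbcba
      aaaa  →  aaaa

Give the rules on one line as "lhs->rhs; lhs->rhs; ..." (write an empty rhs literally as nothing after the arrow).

  | cac
  | ccbb => cbb
  | aabaac => aaac
  | ccb => cb

ab->; cc->c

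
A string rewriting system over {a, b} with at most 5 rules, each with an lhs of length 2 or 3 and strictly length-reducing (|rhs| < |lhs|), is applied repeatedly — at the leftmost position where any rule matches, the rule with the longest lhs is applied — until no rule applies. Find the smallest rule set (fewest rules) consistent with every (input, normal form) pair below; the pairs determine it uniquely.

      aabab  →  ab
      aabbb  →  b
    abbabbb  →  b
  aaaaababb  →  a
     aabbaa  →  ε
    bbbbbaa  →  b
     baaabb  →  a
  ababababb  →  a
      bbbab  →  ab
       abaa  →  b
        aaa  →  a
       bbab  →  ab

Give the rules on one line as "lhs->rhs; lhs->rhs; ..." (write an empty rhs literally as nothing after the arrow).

  | aabab => bab => ab
  | aabbb => bbb => b
  | abbabbb => aabbb => bbb => b
  | aaaaababb => aaababb => ababb => babb => abb => a

aa->; aba->ba; bab->ab; bb->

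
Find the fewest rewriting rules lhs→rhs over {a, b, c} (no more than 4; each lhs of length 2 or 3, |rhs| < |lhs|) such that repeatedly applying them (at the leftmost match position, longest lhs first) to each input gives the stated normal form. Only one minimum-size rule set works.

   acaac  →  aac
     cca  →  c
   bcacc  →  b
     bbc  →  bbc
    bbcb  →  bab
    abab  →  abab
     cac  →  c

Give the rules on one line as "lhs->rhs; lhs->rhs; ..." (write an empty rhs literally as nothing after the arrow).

  | acaac => aac
  | cca => c
  | bcacc => bcc => b
  | bbc

bcb->ab; bcc->b; ca->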